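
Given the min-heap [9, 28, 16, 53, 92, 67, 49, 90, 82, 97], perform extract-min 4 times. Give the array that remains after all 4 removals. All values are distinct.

[53, 82, 67, 97, 92, 90]

extract-min #1 returns 9:
  remove root 9; move last element 97 to root → [97, 28, 16, 53, 92, 67, 49, 90, 82]
  97 vs smaller child 16 at index 2, swap → [16, 28, 97, 53, 92, 67, 49, 90, 82]
  97 vs smaller child 49 at index 6, swap → [16, 28, 49, 53, 92, 67, 97, 90, 82]
extract-min #2 returns 16:
  remove root 16; move last element 82 to root → [82, 28, 49, 53, 92, 67, 97, 90]
  82 vs smaller child 28 at index 1, swap → [28, 82, 49, 53, 92, 67, 97, 90]
  82 vs smaller child 53 at index 3, swap → [28, 53, 49, 82, 92, 67, 97, 90]
extract-min #3 returns 28:
  remove root 28; move last element 90 to root → [90, 53, 49, 82, 92, 67, 97]
  90 vs smaller child 49 at index 2, swap → [49, 53, 90, 82, 92, 67, 97]
  90 vs smaller child 67 at index 5, swap → [49, 53, 67, 82, 92, 90, 97]
extract-min #4 returns 49:
  remove root 49; move last element 97 to root → [97, 53, 67, 82, 92, 90]
  97 vs smaller child 53 at index 1, swap → [53, 97, 67, 82, 92, 90]
  97 vs smaller child 82 at index 3, swap → [53, 82, 67, 97, 92, 90]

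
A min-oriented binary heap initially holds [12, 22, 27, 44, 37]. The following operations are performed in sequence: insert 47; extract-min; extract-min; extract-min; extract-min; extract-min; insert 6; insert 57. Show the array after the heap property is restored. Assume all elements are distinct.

[6, 47, 57]

insert 47:
  append 47 at index 5 → [12, 22, 27, 44, 37, 47] (no swap needed)
extract-min → returns 12:
  remove root 12; move last element 47 to root → [47, 22, 27, 44, 37]
  47 vs smaller child 22 at index 1, swap → [22, 47, 27, 44, 37]
  47 vs smaller child 37 at index 4, swap → [22, 37, 27, 44, 47]
extract-min → returns 22:
  remove root 22; move last element 47 to root → [47, 37, 27, 44]
  47 vs smaller child 27 at index 2, swap → [27, 37, 47, 44]
extract-min → returns 27:
  remove root 27; move last element 44 to root → [44, 37, 47]
  44 vs smaller child 37 at index 1, swap → [37, 44, 47]
extract-min → returns 37:
  remove root 37; move last element 47 to root → [47, 44]
  47 vs only child 44 at index 1, swap → [44, 47]
extract-min → returns 44:
  remove root 44; move last element 47 to root → [47] (no swap needed)
insert 6:
  append 6 at index 1 → [47, 6]
  6 < parent 47 at index 0, swap → [6, 47]
insert 57:
  append 57 at index 2 → [6, 47, 57] (no swap needed)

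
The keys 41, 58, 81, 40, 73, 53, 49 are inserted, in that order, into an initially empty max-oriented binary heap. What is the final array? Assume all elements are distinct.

[81, 73, 58, 40, 41, 53, 49]

Insert 41:
  append 41 at index 0 → [41] (no swap needed)
Insert 58:
  append 58 at index 1 → [41, 58]
  58 > parent 41 at index 0, swap → [58, 41]
Insert 81:
  append 81 at index 2 → [58, 41, 81]
  81 > parent 58 at index 0, swap → [81, 41, 58]
Insert 40:
  append 40 at index 3 → [81, 41, 58, 40] (no swap needed)
Insert 73:
  append 73 at index 4 → [81, 41, 58, 40, 73]
  73 > parent 41 at index 1, swap → [81, 73, 58, 40, 41]
Insert 53:
  append 53 at index 5 → [81, 73, 58, 40, 41, 53] (no swap needed)
Insert 49:
  append 49 at index 6 → [81, 73, 58, 40, 41, 53, 49] (no swap needed)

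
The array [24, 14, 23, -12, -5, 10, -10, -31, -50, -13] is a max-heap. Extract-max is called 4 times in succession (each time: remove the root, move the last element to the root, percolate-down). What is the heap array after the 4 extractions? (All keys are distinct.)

[-5, -12, -10, -31, -50, -13]

extract-max #1 returns 24:
  remove root 24; move last element -13 to root → [-13, 14, 23, -12, -5, 10, -10, -31, -50]
  -13 vs larger child 23 at index 2, swap → [23, 14, -13, -12, -5, 10, -10, -31, -50]
  -13 vs larger child 10 at index 5, swap → [23, 14, 10, -12, -5, -13, -10, -31, -50]
extract-max #2 returns 23:
  remove root 23; move last element -50 to root → [-50, 14, 10, -12, -5, -13, -10, -31]
  -50 vs larger child 14 at index 1, swap → [14, -50, 10, -12, -5, -13, -10, -31]
  -50 vs larger child -5 at index 4, swap → [14, -5, 10, -12, -50, -13, -10, -31]
extract-max #3 returns 14:
  remove root 14; move last element -31 to root → [-31, -5, 10, -12, -50, -13, -10]
  -31 vs larger child 10 at index 2, swap → [10, -5, -31, -12, -50, -13, -10]
  -31 vs larger child -10 at index 6, swap → [10, -5, -10, -12, -50, -13, -31]
extract-max #4 returns 10:
  remove root 10; move last element -31 to root → [-31, -5, -10, -12, -50, -13]
  -31 vs larger child -5 at index 1, swap → [-5, -31, -10, -12, -50, -13]
  -31 vs larger child -12 at index 3, swap → [-5, -12, -10, -31, -50, -13]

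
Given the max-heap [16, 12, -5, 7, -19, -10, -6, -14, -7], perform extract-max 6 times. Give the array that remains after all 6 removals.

extract-max #1 returns 16:
  remove root 16; move last element -7 to root → [-7, 12, -5, 7, -19, -10, -6, -14]
  -7 vs larger child 12 at index 1, swap → [12, -7, -5, 7, -19, -10, -6, -14]
  -7 vs larger child 7 at index 3, swap → [12, 7, -5, -7, -19, -10, -6, -14]
extract-max #2 returns 12:
  remove root 12; move last element -14 to root → [-14, 7, -5, -7, -19, -10, -6]
  -14 vs larger child 7 at index 1, swap → [7, -14, -5, -7, -19, -10, -6]
  -14 vs larger child -7 at index 3, swap → [7, -7, -5, -14, -19, -10, -6]
extract-max #3 returns 7:
  remove root 7; move last element -6 to root → [-6, -7, -5, -14, -19, -10]
  -6 vs larger child -5 at index 2, swap → [-5, -7, -6, -14, -19, -10]
extract-max #4 returns -5:
  remove root -5; move last element -10 to root → [-10, -7, -6, -14, -19]
  -10 vs larger child -6 at index 2, swap → [-6, -7, -10, -14, -19]
extract-max #5 returns -6:
  remove root -6; move last element -19 to root → [-19, -7, -10, -14]
  -19 vs larger child -7 at index 1, swap → [-7, -19, -10, -14]
  -19 vs only child -14 at index 3, swap → [-7, -14, -10, -19]
extract-max #6 returns -7:
  remove root -7; move last element -19 to root → [-19, -14, -10]
  -19 vs larger child -10 at index 2, swap → [-10, -14, -19]

[-10, -14, -19]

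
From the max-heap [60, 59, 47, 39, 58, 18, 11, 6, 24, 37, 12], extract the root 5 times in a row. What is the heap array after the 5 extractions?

extract-max #1 returns 60:
  remove root 60; move last element 12 to root → [12, 59, 47, 39, 58, 18, 11, 6, 24, 37]
  12 vs larger child 59 at index 1, swap → [59, 12, 47, 39, 58, 18, 11, 6, 24, 37]
  12 vs larger child 58 at index 4, swap → [59, 58, 47, 39, 12, 18, 11, 6, 24, 37]
  12 vs only child 37 at index 9, swap → [59, 58, 47, 39, 37, 18, 11, 6, 24, 12]
extract-max #2 returns 59:
  remove root 59; move last element 12 to root → [12, 58, 47, 39, 37, 18, 11, 6, 24]
  12 vs larger child 58 at index 1, swap → [58, 12, 47, 39, 37, 18, 11, 6, 24]
  12 vs larger child 39 at index 3, swap → [58, 39, 47, 12, 37, 18, 11, 6, 24]
  12 vs larger child 24 at index 8, swap → [58, 39, 47, 24, 37, 18, 11, 6, 12]
extract-max #3 returns 58:
  remove root 58; move last element 12 to root → [12, 39, 47, 24, 37, 18, 11, 6]
  12 vs larger child 47 at index 2, swap → [47, 39, 12, 24, 37, 18, 11, 6]
  12 vs larger child 18 at index 5, swap → [47, 39, 18, 24, 37, 12, 11, 6]
extract-max #4 returns 47:
  remove root 47; move last element 6 to root → [6, 39, 18, 24, 37, 12, 11]
  6 vs larger child 39 at index 1, swap → [39, 6, 18, 24, 37, 12, 11]
  6 vs larger child 37 at index 4, swap → [39, 37, 18, 24, 6, 12, 11]
extract-max #5 returns 39:
  remove root 39; move last element 11 to root → [11, 37, 18, 24, 6, 12]
  11 vs larger child 37 at index 1, swap → [37, 11, 18, 24, 6, 12]
  11 vs larger child 24 at index 3, swap → [37, 24, 18, 11, 6, 12]

[37, 24, 18, 11, 6, 12]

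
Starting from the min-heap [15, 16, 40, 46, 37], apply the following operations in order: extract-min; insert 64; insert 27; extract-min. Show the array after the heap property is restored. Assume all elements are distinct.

[27, 37, 40, 46, 64]

extract-min → returns 15:
  remove root 15; move last element 37 to root → [37, 16, 40, 46]
  37 vs smaller child 16 at index 1, swap → [16, 37, 40, 46]
insert 64:
  append 64 at index 4 → [16, 37, 40, 46, 64] (no swap needed)
insert 27:
  append 27 at index 5 → [16, 37, 40, 46, 64, 27]
  27 < parent 40 at index 2, swap → [16, 37, 27, 46, 64, 40]
extract-min → returns 16:
  remove root 16; move last element 40 to root → [40, 37, 27, 46, 64]
  40 vs smaller child 27 at index 2, swap → [27, 37, 40, 46, 64]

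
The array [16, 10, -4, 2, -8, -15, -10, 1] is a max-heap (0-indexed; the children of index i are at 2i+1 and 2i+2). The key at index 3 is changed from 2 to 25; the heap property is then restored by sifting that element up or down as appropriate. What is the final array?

[25, 16, -4, 10, -8, -15, -10, 1]

set index 3 from 2 to 25 → [16, 10, -4, 25, -8, -15, -10, 1]
25 > parent 10 at index 1, swap → [16, 25, -4, 10, -8, -15, -10, 1]
25 > parent 16 at index 0, swap → [25, 16, -4, 10, -8, -15, -10, 1]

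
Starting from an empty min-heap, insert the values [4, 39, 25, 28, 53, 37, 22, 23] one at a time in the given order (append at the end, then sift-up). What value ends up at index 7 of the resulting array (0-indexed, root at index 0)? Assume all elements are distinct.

39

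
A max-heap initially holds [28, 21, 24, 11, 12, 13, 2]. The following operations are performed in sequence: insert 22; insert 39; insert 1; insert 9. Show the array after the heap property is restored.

[39, 28, 24, 22, 12, 13, 2, 11, 21, 1, 9]

insert 22:
  append 22 at index 7 → [28, 21, 24, 11, 12, 13, 2, 22]
  22 > parent 11 at index 3, swap → [28, 21, 24, 22, 12, 13, 2, 11]
  22 > parent 21 at index 1, swap → [28, 22, 24, 21, 12, 13, 2, 11]
insert 39:
  append 39 at index 8 → [28, 22, 24, 21, 12, 13, 2, 11, 39]
  39 > parent 21 at index 3, swap → [28, 22, 24, 39, 12, 13, 2, 11, 21]
  39 > parent 22 at index 1, swap → [28, 39, 24, 22, 12, 13, 2, 11, 21]
  39 > parent 28 at index 0, swap → [39, 28, 24, 22, 12, 13, 2, 11, 21]
insert 1:
  append 1 at index 9 → [39, 28, 24, 22, 12, 13, 2, 11, 21, 1] (no swap needed)
insert 9:
  append 9 at index 10 → [39, 28, 24, 22, 12, 13, 2, 11, 21, 1, 9] (no swap needed)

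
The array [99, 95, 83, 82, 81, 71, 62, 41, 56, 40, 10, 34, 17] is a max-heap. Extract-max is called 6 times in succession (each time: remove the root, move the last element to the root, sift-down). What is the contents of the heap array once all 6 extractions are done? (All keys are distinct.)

[62, 56, 34, 41, 40, 10, 17]

extract-max #1 returns 99:
  remove root 99; move last element 17 to root → [17, 95, 83, 82, 81, 71, 62, 41, 56, 40, 10, 34]
  17 vs larger child 95 at index 1, swap → [95, 17, 83, 82, 81, 71, 62, 41, 56, 40, 10, 34]
  17 vs larger child 82 at index 3, swap → [95, 82, 83, 17, 81, 71, 62, 41, 56, 40, 10, 34]
  17 vs larger child 56 at index 8, swap → [95, 82, 83, 56, 81, 71, 62, 41, 17, 40, 10, 34]
extract-max #2 returns 95:
  remove root 95; move last element 34 to root → [34, 82, 83, 56, 81, 71, 62, 41, 17, 40, 10]
  34 vs larger child 83 at index 2, swap → [83, 82, 34, 56, 81, 71, 62, 41, 17, 40, 10]
  34 vs larger child 71 at index 5, swap → [83, 82, 71, 56, 81, 34, 62, 41, 17, 40, 10]
extract-max #3 returns 83:
  remove root 83; move last element 10 to root → [10, 82, 71, 56, 81, 34, 62, 41, 17, 40]
  10 vs larger child 82 at index 1, swap → [82, 10, 71, 56, 81, 34, 62, 41, 17, 40]
  10 vs larger child 81 at index 4, swap → [82, 81, 71, 56, 10, 34, 62, 41, 17, 40]
  10 vs only child 40 at index 9, swap → [82, 81, 71, 56, 40, 34, 62, 41, 17, 10]
extract-max #4 returns 82:
  remove root 82; move last element 10 to root → [10, 81, 71, 56, 40, 34, 62, 41, 17]
  10 vs larger child 81 at index 1, swap → [81, 10, 71, 56, 40, 34, 62, 41, 17]
  10 vs larger child 56 at index 3, swap → [81, 56, 71, 10, 40, 34, 62, 41, 17]
  10 vs larger child 41 at index 7, swap → [81, 56, 71, 41, 40, 34, 62, 10, 17]
extract-max #5 returns 81:
  remove root 81; move last element 17 to root → [17, 56, 71, 41, 40, 34, 62, 10]
  17 vs larger child 71 at index 2, swap → [71, 56, 17, 41, 40, 34, 62, 10]
  17 vs larger child 62 at index 6, swap → [71, 56, 62, 41, 40, 34, 17, 10]
extract-max #6 returns 71:
  remove root 71; move last element 10 to root → [10, 56, 62, 41, 40, 34, 17]
  10 vs larger child 62 at index 2, swap → [62, 56, 10, 41, 40, 34, 17]
  10 vs larger child 34 at index 5, swap → [62, 56, 34, 41, 40, 10, 17]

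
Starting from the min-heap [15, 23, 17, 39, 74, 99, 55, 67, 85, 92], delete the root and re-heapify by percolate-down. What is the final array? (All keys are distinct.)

remove root 15; move last element 92 to root → [92, 23, 17, 39, 74, 99, 55, 67, 85]
92 vs smaller child 17 at index 2, swap → [17, 23, 92, 39, 74, 99, 55, 67, 85]
92 vs smaller child 55 at index 6, swap → [17, 23, 55, 39, 74, 99, 92, 67, 85]

[17, 23, 55, 39, 74, 99, 92, 67, 85]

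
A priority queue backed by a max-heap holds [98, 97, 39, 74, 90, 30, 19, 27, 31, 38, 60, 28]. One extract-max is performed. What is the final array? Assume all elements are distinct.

[97, 90, 39, 74, 60, 30, 19, 27, 31, 38, 28]

remove root 98; move last element 28 to root → [28, 97, 39, 74, 90, 30, 19, 27, 31, 38, 60]
28 vs larger child 97 at index 1, swap → [97, 28, 39, 74, 90, 30, 19, 27, 31, 38, 60]
28 vs larger child 90 at index 4, swap → [97, 90, 39, 74, 28, 30, 19, 27, 31, 38, 60]
28 vs larger child 60 at index 10, swap → [97, 90, 39, 74, 60, 30, 19, 27, 31, 38, 28]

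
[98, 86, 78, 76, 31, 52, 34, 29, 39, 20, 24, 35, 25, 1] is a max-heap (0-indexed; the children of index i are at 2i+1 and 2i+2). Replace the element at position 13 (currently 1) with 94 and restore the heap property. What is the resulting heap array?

[98, 86, 94, 76, 31, 52, 78, 29, 39, 20, 24, 35, 25, 34]

set index 13 from 1 to 94 → [98, 86, 78, 76, 31, 52, 34, 29, 39, 20, 24, 35, 25, 94]
94 > parent 34 at index 6, swap → [98, 86, 78, 76, 31, 52, 94, 29, 39, 20, 24, 35, 25, 34]
94 > parent 78 at index 2, swap → [98, 86, 94, 76, 31, 52, 78, 29, 39, 20, 24, 35, 25, 34]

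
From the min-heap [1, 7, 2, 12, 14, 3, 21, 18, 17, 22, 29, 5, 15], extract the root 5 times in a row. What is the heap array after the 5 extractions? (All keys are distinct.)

extract-min #1 returns 1:
  remove root 1; move last element 15 to root → [15, 7, 2, 12, 14, 3, 21, 18, 17, 22, 29, 5]
  15 vs smaller child 2 at index 2, swap → [2, 7, 15, 12, 14, 3, 21, 18, 17, 22, 29, 5]
  15 vs smaller child 3 at index 5, swap → [2, 7, 3, 12, 14, 15, 21, 18, 17, 22, 29, 5]
  15 vs only child 5 at index 11, swap → [2, 7, 3, 12, 14, 5, 21, 18, 17, 22, 29, 15]
extract-min #2 returns 2:
  remove root 2; move last element 15 to root → [15, 7, 3, 12, 14, 5, 21, 18, 17, 22, 29]
  15 vs smaller child 3 at index 2, swap → [3, 7, 15, 12, 14, 5, 21, 18, 17, 22, 29]
  15 vs smaller child 5 at index 5, swap → [3, 7, 5, 12, 14, 15, 21, 18, 17, 22, 29]
extract-min #3 returns 3:
  remove root 3; move last element 29 to root → [29, 7, 5, 12, 14, 15, 21, 18, 17, 22]
  29 vs smaller child 5 at index 2, swap → [5, 7, 29, 12, 14, 15, 21, 18, 17, 22]
  29 vs smaller child 15 at index 5, swap → [5, 7, 15, 12, 14, 29, 21, 18, 17, 22]
extract-min #4 returns 5:
  remove root 5; move last element 22 to root → [22, 7, 15, 12, 14, 29, 21, 18, 17]
  22 vs smaller child 7 at index 1, swap → [7, 22, 15, 12, 14, 29, 21, 18, 17]
  22 vs smaller child 12 at index 3, swap → [7, 12, 15, 22, 14, 29, 21, 18, 17]
  22 vs smaller child 17 at index 8, swap → [7, 12, 15, 17, 14, 29, 21, 18, 22]
extract-min #5 returns 7:
  remove root 7; move last element 22 to root → [22, 12, 15, 17, 14, 29, 21, 18]
  22 vs smaller child 12 at index 1, swap → [12, 22, 15, 17, 14, 29, 21, 18]
  22 vs smaller child 14 at index 4, swap → [12, 14, 15, 17, 22, 29, 21, 18]

[12, 14, 15, 17, 22, 29, 21, 18]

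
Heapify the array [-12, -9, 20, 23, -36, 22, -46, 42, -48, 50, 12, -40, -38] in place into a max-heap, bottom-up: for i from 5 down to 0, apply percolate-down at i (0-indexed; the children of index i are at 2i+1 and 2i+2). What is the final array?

[50, 42, 22, 23, 12, 20, -46, -12, -48, -36, -9, -40, -38]

sift down from index 5: already satisfies heap property
sift down from index 4:
  -36 vs larger child 50 at index 9, swap → [-12, -9, 20, 23, 50, 22, -46, 42, -48, -36, 12, -40, -38]
sift down from index 3:
  23 vs larger child 42 at index 7, swap → [-12, -9, 20, 42, 50, 22, -46, 23, -48, -36, 12, -40, -38]
sift down from index 2:
  20 vs larger child 22 at index 5, swap → [-12, -9, 22, 42, 50, 20, -46, 23, -48, -36, 12, -40, -38]
sift down from index 1:
  -9 vs larger child 50 at index 4, swap → [-12, 50, 22, 42, -9, 20, -46, 23, -48, -36, 12, -40, -38]
  -9 vs larger child 12 at index 10, swap → [-12, 50, 22, 42, 12, 20, -46, 23, -48, -36, -9, -40, -38]
sift down from index 0:
  -12 vs larger child 50 at index 1, swap → [50, -12, 22, 42, 12, 20, -46, 23, -48, -36, -9, -40, -38]
  -12 vs larger child 42 at index 3, swap → [50, 42, 22, -12, 12, 20, -46, 23, -48, -36, -9, -40, -38]
  -12 vs larger child 23 at index 7, swap → [50, 42, 22, 23, 12, 20, -46, -12, -48, -36, -9, -40, -38]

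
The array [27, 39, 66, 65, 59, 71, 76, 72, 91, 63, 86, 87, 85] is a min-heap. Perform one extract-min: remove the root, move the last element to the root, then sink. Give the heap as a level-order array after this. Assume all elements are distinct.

[39, 59, 66, 65, 63, 71, 76, 72, 91, 85, 86, 87]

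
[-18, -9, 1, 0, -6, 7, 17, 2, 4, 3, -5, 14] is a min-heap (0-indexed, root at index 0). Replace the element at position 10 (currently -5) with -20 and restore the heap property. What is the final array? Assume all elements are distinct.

[-20, -18, 1, 0, -9, 7, 17, 2, 4, 3, -6, 14]

set index 10 from -5 to -20 → [-18, -9, 1, 0, -6, 7, 17, 2, 4, 3, -20, 14]
-20 < parent -6 at index 4, swap → [-18, -9, 1, 0, -20, 7, 17, 2, 4, 3, -6, 14]
-20 < parent -9 at index 1, swap → [-18, -20, 1, 0, -9, 7, 17, 2, 4, 3, -6, 14]
-20 < parent -18 at index 0, swap → [-20, -18, 1, 0, -9, 7, 17, 2, 4, 3, -6, 14]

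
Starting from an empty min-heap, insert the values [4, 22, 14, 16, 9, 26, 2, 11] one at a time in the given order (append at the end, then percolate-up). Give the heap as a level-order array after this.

[2, 9, 4, 11, 16, 26, 14, 22]

Insert 4:
  append 4 at index 0 → [4] (no swap needed)
Insert 22:
  append 22 at index 1 → [4, 22] (no swap needed)
Insert 14:
  append 14 at index 2 → [4, 22, 14] (no swap needed)
Insert 16:
  append 16 at index 3 → [4, 22, 14, 16]
  16 < parent 22 at index 1, swap → [4, 16, 14, 22]
Insert 9:
  append 9 at index 4 → [4, 16, 14, 22, 9]
  9 < parent 16 at index 1, swap → [4, 9, 14, 22, 16]
Insert 26:
  append 26 at index 5 → [4, 9, 14, 22, 16, 26] (no swap needed)
Insert 2:
  append 2 at index 6 → [4, 9, 14, 22, 16, 26, 2]
  2 < parent 14 at index 2, swap → [4, 9, 2, 22, 16, 26, 14]
  2 < parent 4 at index 0, swap → [2, 9, 4, 22, 16, 26, 14]
Insert 11:
  append 11 at index 7 → [2, 9, 4, 22, 16, 26, 14, 11]
  11 < parent 22 at index 3, swap → [2, 9, 4, 11, 16, 26, 14, 22]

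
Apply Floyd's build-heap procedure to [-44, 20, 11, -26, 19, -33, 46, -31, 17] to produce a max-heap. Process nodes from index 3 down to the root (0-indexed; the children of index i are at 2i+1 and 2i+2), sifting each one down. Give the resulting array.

[46, 20, 11, 17, 19, -33, -44, -31, -26]

sift down from index 3:
  -26 vs larger child 17 at index 8, swap → [-44, 20, 11, 17, 19, -33, 46, -31, -26]
sift down from index 2:
  11 vs larger child 46 at index 6, swap → [-44, 20, 46, 17, 19, -33, 11, -31, -26]
sift down from index 1: already satisfies heap property
sift down from index 0:
  -44 vs larger child 46 at index 2, swap → [46, 20, -44, 17, 19, -33, 11, -31, -26]
  -44 vs larger child 11 at index 6, swap → [46, 20, 11, 17, 19, -33, -44, -31, -26]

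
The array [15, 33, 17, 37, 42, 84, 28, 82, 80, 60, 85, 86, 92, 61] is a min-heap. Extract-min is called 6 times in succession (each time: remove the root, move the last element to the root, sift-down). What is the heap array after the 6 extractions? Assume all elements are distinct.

[60, 80, 61, 82, 85, 84, 92, 86]

extract-min #1 returns 15:
  remove root 15; move last element 61 to root → [61, 33, 17, 37, 42, 84, 28, 82, 80, 60, 85, 86, 92]
  61 vs smaller child 17 at index 2, swap → [17, 33, 61, 37, 42, 84, 28, 82, 80, 60, 85, 86, 92]
  61 vs smaller child 28 at index 6, swap → [17, 33, 28, 37, 42, 84, 61, 82, 80, 60, 85, 86, 92]
extract-min #2 returns 17:
  remove root 17; move last element 92 to root → [92, 33, 28, 37, 42, 84, 61, 82, 80, 60, 85, 86]
  92 vs smaller child 28 at index 2, swap → [28, 33, 92, 37, 42, 84, 61, 82, 80, 60, 85, 86]
  92 vs smaller child 61 at index 6, swap → [28, 33, 61, 37, 42, 84, 92, 82, 80, 60, 85, 86]
extract-min #3 returns 28:
  remove root 28; move last element 86 to root → [86, 33, 61, 37, 42, 84, 92, 82, 80, 60, 85]
  86 vs smaller child 33 at index 1, swap → [33, 86, 61, 37, 42, 84, 92, 82, 80, 60, 85]
  86 vs smaller child 37 at index 3, swap → [33, 37, 61, 86, 42, 84, 92, 82, 80, 60, 85]
  86 vs smaller child 80 at index 8, swap → [33, 37, 61, 80, 42, 84, 92, 82, 86, 60, 85]
extract-min #4 returns 33:
  remove root 33; move last element 85 to root → [85, 37, 61, 80, 42, 84, 92, 82, 86, 60]
  85 vs smaller child 37 at index 1, swap → [37, 85, 61, 80, 42, 84, 92, 82, 86, 60]
  85 vs smaller child 42 at index 4, swap → [37, 42, 61, 80, 85, 84, 92, 82, 86, 60]
  85 vs only child 60 at index 9, swap → [37, 42, 61, 80, 60, 84, 92, 82, 86, 85]
extract-min #5 returns 37:
  remove root 37; move last element 85 to root → [85, 42, 61, 80, 60, 84, 92, 82, 86]
  85 vs smaller child 42 at index 1, swap → [42, 85, 61, 80, 60, 84, 92, 82, 86]
  85 vs smaller child 60 at index 4, swap → [42, 60, 61, 80, 85, 84, 92, 82, 86]
extract-min #6 returns 42:
  remove root 42; move last element 86 to root → [86, 60, 61, 80, 85, 84, 92, 82]
  86 vs smaller child 60 at index 1, swap → [60, 86, 61, 80, 85, 84, 92, 82]
  86 vs smaller child 80 at index 3, swap → [60, 80, 61, 86, 85, 84, 92, 82]
  86 vs only child 82 at index 7, swap → [60, 80, 61, 82, 85, 84, 92, 86]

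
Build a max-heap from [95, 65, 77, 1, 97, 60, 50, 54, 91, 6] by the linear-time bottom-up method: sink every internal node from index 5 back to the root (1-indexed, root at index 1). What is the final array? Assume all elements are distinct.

sift down from index 5: already satisfies heap property
sift down from index 4:
  1 vs larger child 91 at index 9, swap → [95, 65, 77, 91, 97, 60, 50, 54, 1, 6]
sift down from index 3: already satisfies heap property
sift down from index 2:
  65 vs larger child 97 at index 5, swap → [95, 97, 77, 91, 65, 60, 50, 54, 1, 6]
sift down from index 1:
  95 vs larger child 97 at index 2, swap → [97, 95, 77, 91, 65, 60, 50, 54, 1, 6]

[97, 95, 77, 91, 65, 60, 50, 54, 1, 6]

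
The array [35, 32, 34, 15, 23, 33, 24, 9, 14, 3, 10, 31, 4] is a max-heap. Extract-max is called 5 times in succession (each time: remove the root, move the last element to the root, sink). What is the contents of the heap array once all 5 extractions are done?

[24, 23, 14, 15, 10, 4, 3, 9]

extract-max #1 returns 35:
  remove root 35; move last element 4 to root → [4, 32, 34, 15, 23, 33, 24, 9, 14, 3, 10, 31]
  4 vs larger child 34 at index 2, swap → [34, 32, 4, 15, 23, 33, 24, 9, 14, 3, 10, 31]
  4 vs larger child 33 at index 5, swap → [34, 32, 33, 15, 23, 4, 24, 9, 14, 3, 10, 31]
  4 vs only child 31 at index 11, swap → [34, 32, 33, 15, 23, 31, 24, 9, 14, 3, 10, 4]
extract-max #2 returns 34:
  remove root 34; move last element 4 to root → [4, 32, 33, 15, 23, 31, 24, 9, 14, 3, 10]
  4 vs larger child 33 at index 2, swap → [33, 32, 4, 15, 23, 31, 24, 9, 14, 3, 10]
  4 vs larger child 31 at index 5, swap → [33, 32, 31, 15, 23, 4, 24, 9, 14, 3, 10]
extract-max #3 returns 33:
  remove root 33; move last element 10 to root → [10, 32, 31, 15, 23, 4, 24, 9, 14, 3]
  10 vs larger child 32 at index 1, swap → [32, 10, 31, 15, 23, 4, 24, 9, 14, 3]
  10 vs larger child 23 at index 4, swap → [32, 23, 31, 15, 10, 4, 24, 9, 14, 3]
extract-max #4 returns 32:
  remove root 32; move last element 3 to root → [3, 23, 31, 15, 10, 4, 24, 9, 14]
  3 vs larger child 31 at index 2, swap → [31, 23, 3, 15, 10, 4, 24, 9, 14]
  3 vs larger child 24 at index 6, swap → [31, 23, 24, 15, 10, 4, 3, 9, 14]
extract-max #5 returns 31:
  remove root 31; move last element 14 to root → [14, 23, 24, 15, 10, 4, 3, 9]
  14 vs larger child 24 at index 2, swap → [24, 23, 14, 15, 10, 4, 3, 9]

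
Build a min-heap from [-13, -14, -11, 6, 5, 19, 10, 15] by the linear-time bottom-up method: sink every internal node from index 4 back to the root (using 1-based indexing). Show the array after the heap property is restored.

[-14, -13, -11, 6, 5, 19, 10, 15]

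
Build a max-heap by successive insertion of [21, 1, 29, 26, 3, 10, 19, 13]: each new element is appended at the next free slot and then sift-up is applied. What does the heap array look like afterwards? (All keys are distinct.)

Insert 21:
  append 21 at index 0 → [21] (no swap needed)
Insert 1:
  append 1 at index 1 → [21, 1] (no swap needed)
Insert 29:
  append 29 at index 2 → [21, 1, 29]
  29 > parent 21 at index 0, swap → [29, 1, 21]
Insert 26:
  append 26 at index 3 → [29, 1, 21, 26]
  26 > parent 1 at index 1, swap → [29, 26, 21, 1]
Insert 3:
  append 3 at index 4 → [29, 26, 21, 1, 3] (no swap needed)
Insert 10:
  append 10 at index 5 → [29, 26, 21, 1, 3, 10] (no swap needed)
Insert 19:
  append 19 at index 6 → [29, 26, 21, 1, 3, 10, 19] (no swap needed)
Insert 13:
  append 13 at index 7 → [29, 26, 21, 1, 3, 10, 19, 13]
  13 > parent 1 at index 3, swap → [29, 26, 21, 13, 3, 10, 19, 1]

[29, 26, 21, 13, 3, 10, 19, 1]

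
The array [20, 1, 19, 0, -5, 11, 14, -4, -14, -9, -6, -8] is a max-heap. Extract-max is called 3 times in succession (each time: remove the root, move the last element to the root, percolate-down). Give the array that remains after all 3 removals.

extract-max #1 returns 20:
  remove root 20; move last element -8 to root → [-8, 1, 19, 0, -5, 11, 14, -4, -14, -9, -6]
  -8 vs larger child 19 at index 2, swap → [19, 1, -8, 0, -5, 11, 14, -4, -14, -9, -6]
  -8 vs larger child 14 at index 6, swap → [19, 1, 14, 0, -5, 11, -8, -4, -14, -9, -6]
extract-max #2 returns 19:
  remove root 19; move last element -6 to root → [-6, 1, 14, 0, -5, 11, -8, -4, -14, -9]
  -6 vs larger child 14 at index 2, swap → [14, 1, -6, 0, -5, 11, -8, -4, -14, -9]
  -6 vs larger child 11 at index 5, swap → [14, 1, 11, 0, -5, -6, -8, -4, -14, -9]
extract-max #3 returns 14:
  remove root 14; move last element -9 to root → [-9, 1, 11, 0, -5, -6, -8, -4, -14]
  -9 vs larger child 11 at index 2, swap → [11, 1, -9, 0, -5, -6, -8, -4, -14]
  -9 vs larger child -6 at index 5, swap → [11, 1, -6, 0, -5, -9, -8, -4, -14]

[11, 1, -6, 0, -5, -9, -8, -4, -14]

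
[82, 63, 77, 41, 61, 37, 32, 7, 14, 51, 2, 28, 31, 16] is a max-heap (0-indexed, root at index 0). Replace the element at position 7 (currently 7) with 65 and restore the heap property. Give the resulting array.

[82, 65, 77, 63, 61, 37, 32, 41, 14, 51, 2, 28, 31, 16]

set index 7 from 7 to 65 → [82, 63, 77, 41, 61, 37, 32, 65, 14, 51, 2, 28, 31, 16]
65 > parent 41 at index 3, swap → [82, 63, 77, 65, 61, 37, 32, 41, 14, 51, 2, 28, 31, 16]
65 > parent 63 at index 1, swap → [82, 65, 77, 63, 61, 37, 32, 41, 14, 51, 2, 28, 31, 16]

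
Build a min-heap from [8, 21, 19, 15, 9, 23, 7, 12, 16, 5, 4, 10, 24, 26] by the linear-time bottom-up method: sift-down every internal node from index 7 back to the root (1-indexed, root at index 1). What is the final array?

sift down from index 7: already satisfies heap property
sift down from index 6:
  23 vs smaller child 10 at index 12, swap → [8, 21, 19, 15, 9, 10, 7, 12, 16, 5, 4, 23, 24, 26]
sift down from index 5:
  9 vs smaller child 4 at index 11, swap → [8, 21, 19, 15, 4, 10, 7, 12, 16, 5, 9, 23, 24, 26]
sift down from index 4:
  15 vs smaller child 12 at index 8, swap → [8, 21, 19, 12, 4, 10, 7, 15, 16, 5, 9, 23, 24, 26]
sift down from index 3:
  19 vs smaller child 7 at index 7, swap → [8, 21, 7, 12, 4, 10, 19, 15, 16, 5, 9, 23, 24, 26]
sift down from index 2:
  21 vs smaller child 4 at index 5, swap → [8, 4, 7, 12, 21, 10, 19, 15, 16, 5, 9, 23, 24, 26]
  21 vs smaller child 5 at index 10, swap → [8, 4, 7, 12, 5, 10, 19, 15, 16, 21, 9, 23, 24, 26]
sift down from index 1:
  8 vs smaller child 4 at index 2, swap → [4, 8, 7, 12, 5, 10, 19, 15, 16, 21, 9, 23, 24, 26]
  8 vs smaller child 5 at index 5, swap → [4, 5, 7, 12, 8, 10, 19, 15, 16, 21, 9, 23, 24, 26]

[4, 5, 7, 12, 8, 10, 19, 15, 16, 21, 9, 23, 24, 26]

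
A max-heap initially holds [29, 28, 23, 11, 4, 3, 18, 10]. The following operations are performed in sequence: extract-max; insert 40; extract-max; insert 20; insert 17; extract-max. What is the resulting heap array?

extract-max → returns 29:
  remove root 29; move last element 10 to root → [10, 28, 23, 11, 4, 3, 18]
  10 vs larger child 28 at index 1, swap → [28, 10, 23, 11, 4, 3, 18]
  10 vs larger child 11 at index 3, swap → [28, 11, 23, 10, 4, 3, 18]
insert 40:
  append 40 at index 7 → [28, 11, 23, 10, 4, 3, 18, 40]
  40 > parent 10 at index 3, swap → [28, 11, 23, 40, 4, 3, 18, 10]
  40 > parent 11 at index 1, swap → [28, 40, 23, 11, 4, 3, 18, 10]
  40 > parent 28 at index 0, swap → [40, 28, 23, 11, 4, 3, 18, 10]
extract-max → returns 40:
  remove root 40; move last element 10 to root → [10, 28, 23, 11, 4, 3, 18]
  10 vs larger child 28 at index 1, swap → [28, 10, 23, 11, 4, 3, 18]
  10 vs larger child 11 at index 3, swap → [28, 11, 23, 10, 4, 3, 18]
insert 20:
  append 20 at index 7 → [28, 11, 23, 10, 4, 3, 18, 20]
  20 > parent 10 at index 3, swap → [28, 11, 23, 20, 4, 3, 18, 10]
  20 > parent 11 at index 1, swap → [28, 20, 23, 11, 4, 3, 18, 10]
insert 17:
  append 17 at index 8 → [28, 20, 23, 11, 4, 3, 18, 10, 17]
  17 > parent 11 at index 3, swap → [28, 20, 23, 17, 4, 3, 18, 10, 11]
extract-max → returns 28:
  remove root 28; move last element 11 to root → [11, 20, 23, 17, 4, 3, 18, 10]
  11 vs larger child 23 at index 2, swap → [23, 20, 11, 17, 4, 3, 18, 10]
  11 vs larger child 18 at index 6, swap → [23, 20, 18, 17, 4, 3, 11, 10]

[23, 20, 18, 17, 4, 3, 11, 10]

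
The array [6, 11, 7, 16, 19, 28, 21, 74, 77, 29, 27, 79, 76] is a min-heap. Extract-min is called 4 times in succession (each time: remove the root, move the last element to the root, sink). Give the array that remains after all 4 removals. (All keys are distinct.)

[19, 27, 21, 74, 29, 28, 76, 79, 77]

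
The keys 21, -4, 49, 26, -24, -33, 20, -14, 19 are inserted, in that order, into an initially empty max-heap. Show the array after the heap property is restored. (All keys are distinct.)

[49, 26, 21, 19, -24, -33, 20, -14, -4]

Insert 21:
  append 21 at index 0 → [21] (no swap needed)
Insert -4:
  append -4 at index 1 → [21, -4] (no swap needed)
Insert 49:
  append 49 at index 2 → [21, -4, 49]
  49 > parent 21 at index 0, swap → [49, -4, 21]
Insert 26:
  append 26 at index 3 → [49, -4, 21, 26]
  26 > parent -4 at index 1, swap → [49, 26, 21, -4]
Insert -24:
  append -24 at index 4 → [49, 26, 21, -4, -24] (no swap needed)
Insert -33:
  append -33 at index 5 → [49, 26, 21, -4, -24, -33] (no swap needed)
Insert 20:
  append 20 at index 6 → [49, 26, 21, -4, -24, -33, 20] (no swap needed)
Insert -14:
  append -14 at index 7 → [49, 26, 21, -4, -24, -33, 20, -14] (no swap needed)
Insert 19:
  append 19 at index 8 → [49, 26, 21, -4, -24, -33, 20, -14, 19]
  19 > parent -4 at index 3, swap → [49, 26, 21, 19, -24, -33, 20, -14, -4]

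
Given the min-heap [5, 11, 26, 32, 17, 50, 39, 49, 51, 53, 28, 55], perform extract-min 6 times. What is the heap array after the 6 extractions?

extract-min #1 returns 5:
  remove root 5; move last element 55 to root → [55, 11, 26, 32, 17, 50, 39, 49, 51, 53, 28]
  55 vs smaller child 11 at index 1, swap → [11, 55, 26, 32, 17, 50, 39, 49, 51, 53, 28]
  55 vs smaller child 17 at index 4, swap → [11, 17, 26, 32, 55, 50, 39, 49, 51, 53, 28]
  55 vs smaller child 28 at index 10, swap → [11, 17, 26, 32, 28, 50, 39, 49, 51, 53, 55]
extract-min #2 returns 11:
  remove root 11; move last element 55 to root → [55, 17, 26, 32, 28, 50, 39, 49, 51, 53]
  55 vs smaller child 17 at index 1, swap → [17, 55, 26, 32, 28, 50, 39, 49, 51, 53]
  55 vs smaller child 28 at index 4, swap → [17, 28, 26, 32, 55, 50, 39, 49, 51, 53]
  55 vs only child 53 at index 9, swap → [17, 28, 26, 32, 53, 50, 39, 49, 51, 55]
extract-min #3 returns 17:
  remove root 17; move last element 55 to root → [55, 28, 26, 32, 53, 50, 39, 49, 51]
  55 vs smaller child 26 at index 2, swap → [26, 28, 55, 32, 53, 50, 39, 49, 51]
  55 vs smaller child 39 at index 6, swap → [26, 28, 39, 32, 53, 50, 55, 49, 51]
extract-min #4 returns 26:
  remove root 26; move last element 51 to root → [51, 28, 39, 32, 53, 50, 55, 49]
  51 vs smaller child 28 at index 1, swap → [28, 51, 39, 32, 53, 50, 55, 49]
  51 vs smaller child 32 at index 3, swap → [28, 32, 39, 51, 53, 50, 55, 49]
  51 vs only child 49 at index 7, swap → [28, 32, 39, 49, 53, 50, 55, 51]
extract-min #5 returns 28:
  remove root 28; move last element 51 to root → [51, 32, 39, 49, 53, 50, 55]
  51 vs smaller child 32 at index 1, swap → [32, 51, 39, 49, 53, 50, 55]
  51 vs smaller child 49 at index 3, swap → [32, 49, 39, 51, 53, 50, 55]
extract-min #6 returns 32:
  remove root 32; move last element 55 to root → [55, 49, 39, 51, 53, 50]
  55 vs smaller child 39 at index 2, swap → [39, 49, 55, 51, 53, 50]
  55 vs only child 50 at index 5, swap → [39, 49, 50, 51, 53, 55]

[39, 49, 50, 51, 53, 55]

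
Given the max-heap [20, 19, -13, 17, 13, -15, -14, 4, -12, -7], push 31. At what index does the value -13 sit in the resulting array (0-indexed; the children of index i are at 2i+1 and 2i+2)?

append 31 at index 10 → [20, 19, -13, 17, 13, -15, -14, 4, -12, -7, 31]
31 > parent 13 at index 4, swap → [20, 19, -13, 17, 31, -15, -14, 4, -12, -7, 13]
31 > parent 19 at index 1, swap → [20, 31, -13, 17, 19, -15, -14, 4, -12, -7, 13]
31 > parent 20 at index 0, swap → [31, 20, -13, 17, 19, -15, -14, 4, -12, -7, 13]
resulting array: [31, 20, -13, 17, 19, -15, -14, 4, -12, -7, 13]

2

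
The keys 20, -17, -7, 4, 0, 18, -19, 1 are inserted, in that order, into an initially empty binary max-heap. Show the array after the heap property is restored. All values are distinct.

Insert 20:
  append 20 at index 0 → [20] (no swap needed)
Insert -17:
  append -17 at index 1 → [20, -17] (no swap needed)
Insert -7:
  append -7 at index 2 → [20, -17, -7] (no swap needed)
Insert 4:
  append 4 at index 3 → [20, -17, -7, 4]
  4 > parent -17 at index 1, swap → [20, 4, -7, -17]
Insert 0:
  append 0 at index 4 → [20, 4, -7, -17, 0] (no swap needed)
Insert 18:
  append 18 at index 5 → [20, 4, -7, -17, 0, 18]
  18 > parent -7 at index 2, swap → [20, 4, 18, -17, 0, -7]
Insert -19:
  append -19 at index 6 → [20, 4, 18, -17, 0, -7, -19] (no swap needed)
Insert 1:
  append 1 at index 7 → [20, 4, 18, -17, 0, -7, -19, 1]
  1 > parent -17 at index 3, swap → [20, 4, 18, 1, 0, -7, -19, -17]

[20, 4, 18, 1, 0, -7, -19, -17]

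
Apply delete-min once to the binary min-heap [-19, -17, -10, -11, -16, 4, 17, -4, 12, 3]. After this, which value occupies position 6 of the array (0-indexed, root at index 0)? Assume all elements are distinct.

17

remove root -19; move last element 3 to root → [3, -17, -10, -11, -16, 4, 17, -4, 12]
3 vs smaller child -17 at index 1, swap → [-17, 3, -10, -11, -16, 4, 17, -4, 12]
3 vs smaller child -16 at index 4, swap → [-17, -16, -10, -11, 3, 4, 17, -4, 12]
resulting array: [-17, -16, -10, -11, 3, 4, 17, -4, 12]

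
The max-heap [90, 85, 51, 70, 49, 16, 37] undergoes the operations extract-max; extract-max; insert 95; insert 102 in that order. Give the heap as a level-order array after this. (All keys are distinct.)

[102, 49, 95, 37, 16, 51, 70]

extract-max → returns 90:
  remove root 90; move last element 37 to root → [37, 85, 51, 70, 49, 16]
  37 vs larger child 85 at index 1, swap → [85, 37, 51, 70, 49, 16]
  37 vs larger child 70 at index 3, swap → [85, 70, 51, 37, 49, 16]
extract-max → returns 85:
  remove root 85; move last element 16 to root → [16, 70, 51, 37, 49]
  16 vs larger child 70 at index 1, swap → [70, 16, 51, 37, 49]
  16 vs larger child 49 at index 4, swap → [70, 49, 51, 37, 16]
insert 95:
  append 95 at index 5 → [70, 49, 51, 37, 16, 95]
  95 > parent 51 at index 2, swap → [70, 49, 95, 37, 16, 51]
  95 > parent 70 at index 0, swap → [95, 49, 70, 37, 16, 51]
insert 102:
  append 102 at index 6 → [95, 49, 70, 37, 16, 51, 102]
  102 > parent 70 at index 2, swap → [95, 49, 102, 37, 16, 51, 70]
  102 > parent 95 at index 0, swap → [102, 49, 95, 37, 16, 51, 70]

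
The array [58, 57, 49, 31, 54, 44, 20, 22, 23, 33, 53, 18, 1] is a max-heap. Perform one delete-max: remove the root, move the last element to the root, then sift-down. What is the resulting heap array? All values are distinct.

remove root 58; move last element 1 to root → [1, 57, 49, 31, 54, 44, 20, 22, 23, 33, 53, 18]
1 vs larger child 57 at index 1, swap → [57, 1, 49, 31, 54, 44, 20, 22, 23, 33, 53, 18]
1 vs larger child 54 at index 4, swap → [57, 54, 49, 31, 1, 44, 20, 22, 23, 33, 53, 18]
1 vs larger child 53 at index 10, swap → [57, 54, 49, 31, 53, 44, 20, 22, 23, 33, 1, 18]

[57, 54, 49, 31, 53, 44, 20, 22, 23, 33, 1, 18]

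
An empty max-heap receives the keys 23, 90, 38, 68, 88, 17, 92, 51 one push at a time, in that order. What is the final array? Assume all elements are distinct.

[92, 88, 90, 51, 68, 17, 38, 23]

Insert 23:
  append 23 at index 0 → [23] (no swap needed)
Insert 90:
  append 90 at index 1 → [23, 90]
  90 > parent 23 at index 0, swap → [90, 23]
Insert 38:
  append 38 at index 2 → [90, 23, 38] (no swap needed)
Insert 68:
  append 68 at index 3 → [90, 23, 38, 68]
  68 > parent 23 at index 1, swap → [90, 68, 38, 23]
Insert 88:
  append 88 at index 4 → [90, 68, 38, 23, 88]
  88 > parent 68 at index 1, swap → [90, 88, 38, 23, 68]
Insert 17:
  append 17 at index 5 → [90, 88, 38, 23, 68, 17] (no swap needed)
Insert 92:
  append 92 at index 6 → [90, 88, 38, 23, 68, 17, 92]
  92 > parent 38 at index 2, swap → [90, 88, 92, 23, 68, 17, 38]
  92 > parent 90 at index 0, swap → [92, 88, 90, 23, 68, 17, 38]
Insert 51:
  append 51 at index 7 → [92, 88, 90, 23, 68, 17, 38, 51]
  51 > parent 23 at index 3, swap → [92, 88, 90, 51, 68, 17, 38, 23]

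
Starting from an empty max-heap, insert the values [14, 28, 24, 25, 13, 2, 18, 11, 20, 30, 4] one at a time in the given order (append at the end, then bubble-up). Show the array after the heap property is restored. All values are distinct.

Insert 14:
  append 14 at index 0 → [14] (no swap needed)
Insert 28:
  append 28 at index 1 → [14, 28]
  28 > parent 14 at index 0, swap → [28, 14]
Insert 24:
  append 24 at index 2 → [28, 14, 24] (no swap needed)
Insert 25:
  append 25 at index 3 → [28, 14, 24, 25]
  25 > parent 14 at index 1, swap → [28, 25, 24, 14]
Insert 13:
  append 13 at index 4 → [28, 25, 24, 14, 13] (no swap needed)
Insert 2:
  append 2 at index 5 → [28, 25, 24, 14, 13, 2] (no swap needed)
Insert 18:
  append 18 at index 6 → [28, 25, 24, 14, 13, 2, 18] (no swap needed)
Insert 11:
  append 11 at index 7 → [28, 25, 24, 14, 13, 2, 18, 11] (no swap needed)
Insert 20:
  append 20 at index 8 → [28, 25, 24, 14, 13, 2, 18, 11, 20]
  20 > parent 14 at index 3, swap → [28, 25, 24, 20, 13, 2, 18, 11, 14]
Insert 30:
  append 30 at index 9 → [28, 25, 24, 20, 13, 2, 18, 11, 14, 30]
  30 > parent 13 at index 4, swap → [28, 25, 24, 20, 30, 2, 18, 11, 14, 13]
  30 > parent 25 at index 1, swap → [28, 30, 24, 20, 25, 2, 18, 11, 14, 13]
  30 > parent 28 at index 0, swap → [30, 28, 24, 20, 25, 2, 18, 11, 14, 13]
Insert 4:
  append 4 at index 10 → [30, 28, 24, 20, 25, 2, 18, 11, 14, 13, 4] (no swap needed)

[30, 28, 24, 20, 25, 2, 18, 11, 14, 13, 4]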